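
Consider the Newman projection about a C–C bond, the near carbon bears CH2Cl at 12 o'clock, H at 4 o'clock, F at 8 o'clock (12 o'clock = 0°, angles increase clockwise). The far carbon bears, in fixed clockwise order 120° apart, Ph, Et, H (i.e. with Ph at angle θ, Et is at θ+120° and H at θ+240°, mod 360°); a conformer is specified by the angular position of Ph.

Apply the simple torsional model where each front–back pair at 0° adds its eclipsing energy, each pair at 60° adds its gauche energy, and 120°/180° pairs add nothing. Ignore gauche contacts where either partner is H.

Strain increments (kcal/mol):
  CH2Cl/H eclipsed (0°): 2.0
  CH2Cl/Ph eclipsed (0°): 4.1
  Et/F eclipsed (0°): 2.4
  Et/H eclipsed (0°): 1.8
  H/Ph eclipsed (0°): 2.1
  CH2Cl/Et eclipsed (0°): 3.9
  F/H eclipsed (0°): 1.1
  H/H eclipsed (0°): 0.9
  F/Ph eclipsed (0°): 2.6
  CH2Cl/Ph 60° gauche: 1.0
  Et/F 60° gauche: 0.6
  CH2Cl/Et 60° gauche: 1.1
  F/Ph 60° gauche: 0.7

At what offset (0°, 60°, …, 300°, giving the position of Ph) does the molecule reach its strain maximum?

Ph at 0° is eclipsed. CH2Cl at 0° is eclipsed with Ph at 0° (4.1); H at 120° is eclipsed with Et at 120° (1.8); F at 240° is eclipsed with H at 240° (1.1). Total 7.0 kcal/mol.
Ph at 60° is staggered. CH2Cl at 0° is gauche with Ph at 60° (1.0); F at 240° is gauche with Et at 180° (0.6). Total 1.6 kcal/mol.
Ph at 120° is eclipsed. CH2Cl at 0° is eclipsed with H at 0° (2.0); H at 120° is eclipsed with Ph at 120° (2.1); F at 240° is eclipsed with Et at 240° (2.4). Total 6.5 kcal/mol.
Ph at 180° is staggered. CH2Cl at 0° is gauche with Et at 300° (1.1); F at 240° is gauche with Ph at 180° (0.7); F at 240° is gauche with Et at 300° (0.6). Total 2.4 kcal/mol.
Ph at 240° is eclipsed. CH2Cl at 0° is eclipsed with Et at 0° (3.9); H at 120° is eclipsed with H at 120° (0.9); F at 240° is eclipsed with Ph at 240° (2.6). Total 7.4 kcal/mol.
Ph at 300° is staggered. CH2Cl at 0° is gauche with Ph at 300° (1.0); CH2Cl at 0° is gauche with Et at 60° (1.1); F at 240° is gauche with Ph at 300° (0.7). Total 2.8 kcal/mol.
The maximum (7.4 kcal/mol) occurs with Ph at 240°.

240°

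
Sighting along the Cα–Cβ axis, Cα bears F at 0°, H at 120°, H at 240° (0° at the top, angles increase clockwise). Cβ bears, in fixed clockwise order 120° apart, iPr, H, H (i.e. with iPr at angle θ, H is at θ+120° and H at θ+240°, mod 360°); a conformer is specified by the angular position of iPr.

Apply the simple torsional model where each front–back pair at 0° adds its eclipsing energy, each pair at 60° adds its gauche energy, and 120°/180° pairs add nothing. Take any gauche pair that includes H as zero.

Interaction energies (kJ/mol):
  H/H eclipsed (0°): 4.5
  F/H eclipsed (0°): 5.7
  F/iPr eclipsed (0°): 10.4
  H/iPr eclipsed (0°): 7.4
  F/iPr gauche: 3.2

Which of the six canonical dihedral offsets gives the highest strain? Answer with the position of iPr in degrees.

0°

iPr at 0° (eclipsed): F(0°)/iPr(0°) eclipsed 10.4; H(120°)/H(120°) eclipsed 4.5; H(240°)/H(240°) eclipsed 4.5 → 19.4 kJ/mol.
iPr at 60° (staggered): F(0°)/iPr(60°) gauche 3.2 → 3.2 kJ/mol.
iPr at 120° (eclipsed): F(0°)/H(0°) eclipsed 5.7; H(120°)/iPr(120°) eclipsed 7.4; H(240°)/H(240°) eclipsed 4.5 → 17.6 kJ/mol.
iPr at 180° (staggered): no non-H gauche contacts → 0.0 kJ/mol.
iPr at 240° (eclipsed): F(0°)/H(0°) eclipsed 5.7; H(120°)/H(120°) eclipsed 4.5; H(240°)/iPr(240°) eclipsed 7.4 → 17.6 kJ/mol.
iPr at 300° (staggered): F(0°)/iPr(300°) gauche 3.2 → 3.2 kJ/mol.
The maximum (19.4 kJ/mol) occurs with iPr at 0°.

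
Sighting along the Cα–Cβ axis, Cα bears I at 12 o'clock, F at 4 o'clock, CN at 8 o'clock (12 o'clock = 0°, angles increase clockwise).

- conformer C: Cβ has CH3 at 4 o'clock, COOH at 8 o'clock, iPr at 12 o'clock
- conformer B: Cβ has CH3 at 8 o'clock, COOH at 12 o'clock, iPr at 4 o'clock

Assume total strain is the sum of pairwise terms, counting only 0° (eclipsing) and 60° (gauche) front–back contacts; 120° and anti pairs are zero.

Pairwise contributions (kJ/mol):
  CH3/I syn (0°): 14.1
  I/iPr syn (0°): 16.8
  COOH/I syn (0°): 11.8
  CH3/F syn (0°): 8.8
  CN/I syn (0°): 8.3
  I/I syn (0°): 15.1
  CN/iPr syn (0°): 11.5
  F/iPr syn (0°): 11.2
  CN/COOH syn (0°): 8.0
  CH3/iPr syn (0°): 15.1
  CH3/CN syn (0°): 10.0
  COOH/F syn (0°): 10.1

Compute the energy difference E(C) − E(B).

C (eclipsed): I–iPr eclipsed, F–CH3 eclipsed, CN–COOH eclipsed; 16.8 + 8.8 + 8.0 = 33.6 kJ/mol.
B (eclipsed): I–COOH eclipsed, F–iPr eclipsed, CN–CH3 eclipsed; 11.8 + 11.2 + 10.0 = 33.0 kJ/mol.
E(C) − E(B) = 33.6 − 33.0 = +0.6 kJ/mol.

+0.6 kJ/mol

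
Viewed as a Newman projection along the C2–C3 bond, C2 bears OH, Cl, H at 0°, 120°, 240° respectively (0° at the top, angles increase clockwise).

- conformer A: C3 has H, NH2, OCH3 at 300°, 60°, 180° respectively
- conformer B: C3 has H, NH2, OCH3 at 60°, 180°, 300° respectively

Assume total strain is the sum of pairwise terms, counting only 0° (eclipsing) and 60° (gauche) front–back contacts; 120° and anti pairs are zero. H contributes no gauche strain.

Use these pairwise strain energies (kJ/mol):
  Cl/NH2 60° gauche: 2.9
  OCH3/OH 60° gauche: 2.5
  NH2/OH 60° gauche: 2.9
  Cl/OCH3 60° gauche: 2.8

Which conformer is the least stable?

A is staggered. OH at 0° is gauche with NH2 at 60° (2.9); Cl at 120° is gauche with NH2 at 60° (2.9); Cl at 120° is gauche with OCH3 at 180° (2.8). Total 8.6 kJ/mol.
B is staggered. OH at 0° is gauche with OCH3 at 300° (2.5); Cl at 120° is gauche with NH2 at 180° (2.9). Total 5.4 kJ/mol.
A has the highest total (8.6 kJ/mol).

A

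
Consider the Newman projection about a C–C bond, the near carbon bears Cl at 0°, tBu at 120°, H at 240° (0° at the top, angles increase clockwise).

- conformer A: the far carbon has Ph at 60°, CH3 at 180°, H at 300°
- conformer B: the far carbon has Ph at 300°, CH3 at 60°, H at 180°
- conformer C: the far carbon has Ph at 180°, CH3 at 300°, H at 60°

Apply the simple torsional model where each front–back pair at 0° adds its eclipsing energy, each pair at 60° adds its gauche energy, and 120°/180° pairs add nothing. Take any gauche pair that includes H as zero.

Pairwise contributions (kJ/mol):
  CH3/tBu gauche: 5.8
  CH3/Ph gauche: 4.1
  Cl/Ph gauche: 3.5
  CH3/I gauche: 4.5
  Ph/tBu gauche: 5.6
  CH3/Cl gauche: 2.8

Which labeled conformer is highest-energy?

A (staggered): Cl–Ph gauche, tBu–Ph gauche, tBu–CH3 gauche; 3.5 + 5.6 + 5.8 = 14.9 kJ/mol.
B (staggered): Cl–Ph gauche, Cl–CH3 gauche, tBu–CH3 gauche; 3.5 + 2.8 + 5.8 = 12.1 kJ/mol.
C (staggered): Cl–CH3 gauche, tBu–Ph gauche; 2.8 + 5.6 = 8.4 kJ/mol.
A has the highest total (14.9 kJ/mol).

A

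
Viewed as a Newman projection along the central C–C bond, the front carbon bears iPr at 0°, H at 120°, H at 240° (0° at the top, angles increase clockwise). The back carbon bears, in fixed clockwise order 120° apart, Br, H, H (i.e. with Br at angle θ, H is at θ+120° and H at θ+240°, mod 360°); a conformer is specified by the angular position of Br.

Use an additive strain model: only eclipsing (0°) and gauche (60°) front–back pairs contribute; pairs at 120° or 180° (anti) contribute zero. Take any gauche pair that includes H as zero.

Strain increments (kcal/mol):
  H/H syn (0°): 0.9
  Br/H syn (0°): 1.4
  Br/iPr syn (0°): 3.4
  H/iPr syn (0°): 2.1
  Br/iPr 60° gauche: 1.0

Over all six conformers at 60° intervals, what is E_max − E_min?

5.2 kcal/mol

Br at 0° is eclipsed. iPr at 0° is eclipsed with Br at 0° (3.4); H at 120° is eclipsed with H at 120° (0.9); H at 240° is eclipsed with H at 240° (0.9). Total 5.2 kcal/mol.
Br at 60° is staggered. iPr at 0° is gauche with Br at 60° (1.0). Total 1.0 kcal/mol.
Br at 120° is eclipsed. iPr at 0° is eclipsed with H at 0° (2.1); H at 120° is eclipsed with Br at 120° (1.4); H at 240° is eclipsed with H at 240° (0.9). Total 4.4 kcal/mol.
Br at 180° (staggered): no non-H gauche contacts → 0.0 kcal/mol.
Br at 240° is eclipsed. iPr at 0° is eclipsed with H at 0° (2.1); H at 120° is eclipsed with H at 120° (0.9); H at 240° is eclipsed with Br at 240° (1.4). Total 4.4 kcal/mol.
Br at 300° is staggered. iPr at 0° is gauche with Br at 300° (1.0). Total 1.0 kcal/mol.
Max at 0° (5.2 kcal/mol), min at 180° (0.0 kcal/mol); barrier = 5.2 kcal/mol.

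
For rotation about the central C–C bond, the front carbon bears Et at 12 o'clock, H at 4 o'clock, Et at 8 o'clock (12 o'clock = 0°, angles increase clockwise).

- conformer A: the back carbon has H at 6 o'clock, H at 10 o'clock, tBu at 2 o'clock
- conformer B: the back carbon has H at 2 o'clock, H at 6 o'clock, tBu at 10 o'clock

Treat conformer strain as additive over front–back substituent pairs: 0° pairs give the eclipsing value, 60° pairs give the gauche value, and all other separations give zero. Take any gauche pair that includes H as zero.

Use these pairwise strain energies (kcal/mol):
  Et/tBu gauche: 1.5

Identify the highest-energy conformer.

B

A is staggered. Et at 0° is gauche with tBu at 60° (1.5). Total 1.5 kcal/mol.
B is staggered. Et at 0° is gauche with tBu at 300° (1.5); Et at 240° is gauche with tBu at 300° (1.5). Total 3.0 kcal/mol.
B has the highest total (3.0 kcal/mol).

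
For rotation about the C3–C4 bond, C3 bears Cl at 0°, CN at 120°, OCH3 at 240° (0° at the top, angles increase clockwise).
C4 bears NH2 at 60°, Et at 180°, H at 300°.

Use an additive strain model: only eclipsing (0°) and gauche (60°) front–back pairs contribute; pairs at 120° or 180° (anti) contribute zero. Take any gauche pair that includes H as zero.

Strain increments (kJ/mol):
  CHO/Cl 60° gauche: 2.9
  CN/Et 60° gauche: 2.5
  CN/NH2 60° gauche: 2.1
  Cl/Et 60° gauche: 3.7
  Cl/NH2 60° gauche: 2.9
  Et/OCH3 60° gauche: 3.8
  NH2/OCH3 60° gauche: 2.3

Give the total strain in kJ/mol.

This conformer (staggered): Cl–NH2 gauche, CN–NH2 gauche, CN–Et gauche, OCH3–Et gauche; 2.9 + 2.1 + 2.5 + 3.8 = 11.3 kJ/mol.

11.3 kJ/mol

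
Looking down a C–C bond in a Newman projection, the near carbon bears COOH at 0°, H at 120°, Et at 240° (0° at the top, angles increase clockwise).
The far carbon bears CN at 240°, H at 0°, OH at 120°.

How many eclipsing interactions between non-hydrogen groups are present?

Non-H eclipsing pairs: Et(240°)/CN(240°) — 1 interaction.

1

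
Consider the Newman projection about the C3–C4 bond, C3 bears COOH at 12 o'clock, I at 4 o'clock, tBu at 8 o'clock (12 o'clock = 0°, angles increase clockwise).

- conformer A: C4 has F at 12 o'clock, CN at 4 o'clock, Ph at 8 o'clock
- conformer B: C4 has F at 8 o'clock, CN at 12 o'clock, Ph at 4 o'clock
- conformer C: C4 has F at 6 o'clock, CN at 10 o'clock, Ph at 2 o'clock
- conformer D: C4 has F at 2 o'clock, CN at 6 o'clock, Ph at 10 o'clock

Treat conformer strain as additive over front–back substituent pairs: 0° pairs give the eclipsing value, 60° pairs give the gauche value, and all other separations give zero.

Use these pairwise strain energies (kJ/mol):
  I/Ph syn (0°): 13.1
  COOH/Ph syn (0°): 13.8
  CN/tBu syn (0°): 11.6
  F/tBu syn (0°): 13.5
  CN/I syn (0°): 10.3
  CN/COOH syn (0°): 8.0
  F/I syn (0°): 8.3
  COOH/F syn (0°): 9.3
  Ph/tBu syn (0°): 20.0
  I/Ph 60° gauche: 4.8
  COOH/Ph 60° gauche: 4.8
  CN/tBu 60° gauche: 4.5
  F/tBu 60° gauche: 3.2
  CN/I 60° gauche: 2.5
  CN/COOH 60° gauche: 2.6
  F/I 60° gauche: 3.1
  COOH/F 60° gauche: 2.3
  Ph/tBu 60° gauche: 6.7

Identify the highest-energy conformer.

A (eclipsed): COOH–F eclipsed, I–CN eclipsed, tBu–Ph eclipsed; 9.3 + 10.3 + 20.0 = 39.6 kJ/mol.
B (eclipsed): COOH–CN eclipsed, I–Ph eclipsed, tBu–F eclipsed; 8.0 + 13.1 + 13.5 = 34.6 kJ/mol.
C (staggered): COOH–CN gauche, COOH–Ph gauche, I–F gauche, I–Ph gauche, tBu–F gauche, tBu–CN gauche; 2.6 + 4.8 + 3.1 + 4.8 + 3.2 + 4.5 = 23.0 kJ/mol.
D (staggered): COOH–F gauche, COOH–Ph gauche, I–F gauche, I–CN gauche, tBu–CN gauche, tBu–Ph gauche; 2.3 + 4.8 + 3.1 + 2.5 + 4.5 + 6.7 = 23.9 kJ/mol.
A has the highest total (39.6 kJ/mol).

A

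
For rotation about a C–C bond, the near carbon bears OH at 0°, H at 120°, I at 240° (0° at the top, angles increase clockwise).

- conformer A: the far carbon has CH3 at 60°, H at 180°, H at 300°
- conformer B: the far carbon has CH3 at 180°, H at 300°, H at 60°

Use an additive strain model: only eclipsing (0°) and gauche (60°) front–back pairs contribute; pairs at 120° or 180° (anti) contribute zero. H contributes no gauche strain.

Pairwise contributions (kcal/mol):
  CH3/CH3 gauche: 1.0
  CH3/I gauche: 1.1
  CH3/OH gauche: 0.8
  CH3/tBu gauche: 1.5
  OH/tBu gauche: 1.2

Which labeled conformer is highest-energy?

B

A (staggered): OH–CH3 gauche; 0.8 = 0.8 kcal/mol.
B (staggered): I–CH3 gauche; 1.1 = 1.1 kcal/mol.
B has the highest total (1.1 kcal/mol).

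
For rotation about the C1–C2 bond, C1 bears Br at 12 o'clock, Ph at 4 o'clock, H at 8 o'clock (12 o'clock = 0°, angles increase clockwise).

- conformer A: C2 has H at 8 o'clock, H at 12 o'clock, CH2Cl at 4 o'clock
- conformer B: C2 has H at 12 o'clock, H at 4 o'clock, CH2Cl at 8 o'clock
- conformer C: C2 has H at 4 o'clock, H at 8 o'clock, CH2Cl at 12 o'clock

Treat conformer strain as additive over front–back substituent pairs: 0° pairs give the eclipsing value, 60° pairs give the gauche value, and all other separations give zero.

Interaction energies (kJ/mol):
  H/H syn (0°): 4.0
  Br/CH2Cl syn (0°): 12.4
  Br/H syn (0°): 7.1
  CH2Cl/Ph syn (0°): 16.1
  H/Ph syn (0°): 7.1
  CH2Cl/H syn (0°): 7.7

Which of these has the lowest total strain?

A (eclipsed): Br–H eclipsed, Ph–CH2Cl eclipsed, H–H eclipsed; 7.1 + 16.1 + 4.0 = 27.2 kJ/mol.
B (eclipsed): Br–H eclipsed, Ph–H eclipsed, H–CH2Cl eclipsed; 7.1 + 7.1 + 7.7 = 21.9 kJ/mol.
C (eclipsed): Br–CH2Cl eclipsed, Ph–H eclipsed, H–H eclipsed; 12.4 + 7.1 + 4.0 = 23.5 kJ/mol.
B has the lowest total (21.9 kJ/mol).

B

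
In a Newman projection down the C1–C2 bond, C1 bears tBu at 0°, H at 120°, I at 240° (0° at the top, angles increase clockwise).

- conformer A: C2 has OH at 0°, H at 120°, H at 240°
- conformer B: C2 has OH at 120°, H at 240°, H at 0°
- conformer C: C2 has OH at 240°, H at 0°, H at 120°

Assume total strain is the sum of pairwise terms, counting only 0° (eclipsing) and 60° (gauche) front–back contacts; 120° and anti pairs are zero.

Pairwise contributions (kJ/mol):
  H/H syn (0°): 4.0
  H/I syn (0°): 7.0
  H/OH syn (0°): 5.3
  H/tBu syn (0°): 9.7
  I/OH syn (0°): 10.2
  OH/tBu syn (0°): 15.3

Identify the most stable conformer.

A is eclipsed. tBu at 0° is eclipsed with OH at 0° (15.3); H at 120° is eclipsed with H at 120° (4.0); I at 240° is eclipsed with H at 240° (7.0). Total 26.3 kJ/mol.
B is eclipsed. tBu at 0° is eclipsed with H at 0° (9.7); H at 120° is eclipsed with OH at 120° (5.3); I at 240° is eclipsed with H at 240° (7.0). Total 22.0 kJ/mol.
C is eclipsed. tBu at 0° is eclipsed with H at 0° (9.7); H at 120° is eclipsed with H at 120° (4.0); I at 240° is eclipsed with OH at 240° (10.2). Total 23.9 kJ/mol.
B has the lowest total (22.0 kJ/mol).

B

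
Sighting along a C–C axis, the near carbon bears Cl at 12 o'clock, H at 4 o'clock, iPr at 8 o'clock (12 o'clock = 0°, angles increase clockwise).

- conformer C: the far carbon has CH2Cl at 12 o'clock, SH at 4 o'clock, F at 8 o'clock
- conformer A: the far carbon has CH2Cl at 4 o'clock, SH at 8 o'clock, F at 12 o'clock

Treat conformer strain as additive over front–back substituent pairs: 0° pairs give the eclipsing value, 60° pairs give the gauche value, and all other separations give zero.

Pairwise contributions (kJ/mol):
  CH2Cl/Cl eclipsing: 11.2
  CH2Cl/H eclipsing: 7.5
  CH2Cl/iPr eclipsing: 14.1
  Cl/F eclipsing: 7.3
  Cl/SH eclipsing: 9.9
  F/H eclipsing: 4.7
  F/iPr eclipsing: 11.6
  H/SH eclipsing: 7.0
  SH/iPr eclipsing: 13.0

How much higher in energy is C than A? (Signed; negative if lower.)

C (eclipsed): Cl(0°)/CH2Cl(0°) eclipsed 11.2; H(120°)/SH(120°) eclipsed 7.0; iPr(240°)/F(240°) eclipsed 11.6 → 29.8 kJ/mol.
A (eclipsed): Cl(0°)/F(0°) eclipsed 7.3; H(120°)/CH2Cl(120°) eclipsed 7.5; iPr(240°)/SH(240°) eclipsed 13.0 → 27.8 kJ/mol.
E(C) − E(A) = 29.8 − 27.8 = +2.0 kJ/mol.

+2.0 kJ/mol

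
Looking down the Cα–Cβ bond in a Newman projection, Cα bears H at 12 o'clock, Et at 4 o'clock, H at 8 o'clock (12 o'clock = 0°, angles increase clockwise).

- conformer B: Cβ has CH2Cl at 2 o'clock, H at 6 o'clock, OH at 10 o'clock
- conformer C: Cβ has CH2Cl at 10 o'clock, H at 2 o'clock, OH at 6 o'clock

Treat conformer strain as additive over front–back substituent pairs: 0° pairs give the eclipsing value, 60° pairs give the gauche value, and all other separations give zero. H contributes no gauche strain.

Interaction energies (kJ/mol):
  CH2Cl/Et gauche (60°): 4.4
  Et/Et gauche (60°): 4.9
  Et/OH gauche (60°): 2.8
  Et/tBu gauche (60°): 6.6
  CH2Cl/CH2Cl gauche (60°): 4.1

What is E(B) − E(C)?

B (staggered): Et–CH2Cl gauche; 4.4 = 4.4 kJ/mol.
C (staggered): Et–OH gauche; 2.8 = 2.8 kJ/mol.
E(B) − E(C) = 4.4 − 2.8 = +1.6 kJ/mol.

+1.6 kJ/mol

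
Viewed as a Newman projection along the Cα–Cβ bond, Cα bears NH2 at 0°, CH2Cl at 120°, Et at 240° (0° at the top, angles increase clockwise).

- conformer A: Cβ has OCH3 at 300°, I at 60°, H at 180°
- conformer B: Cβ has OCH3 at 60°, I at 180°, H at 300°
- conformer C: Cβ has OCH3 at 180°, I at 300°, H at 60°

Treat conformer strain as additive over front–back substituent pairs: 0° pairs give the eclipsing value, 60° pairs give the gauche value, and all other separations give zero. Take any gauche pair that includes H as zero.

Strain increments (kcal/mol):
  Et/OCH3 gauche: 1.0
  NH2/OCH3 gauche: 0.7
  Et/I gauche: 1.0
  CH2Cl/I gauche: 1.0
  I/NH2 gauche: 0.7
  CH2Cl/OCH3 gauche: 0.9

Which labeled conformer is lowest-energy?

A

A (staggered): NH2(0°)/OCH3(300°) gauche 0.7; NH2(0°)/I(60°) gauche 0.7; CH2Cl(120°)/I(60°) gauche 1.0; Et(240°)/OCH3(300°) gauche 1.0 → 3.4 kcal/mol.
B (staggered): NH2(0°)/OCH3(60°) gauche 0.7; CH2Cl(120°)/OCH3(60°) gauche 0.9; CH2Cl(120°)/I(180°) gauche 1.0; Et(240°)/I(180°) gauche 1.0 → 3.6 kcal/mol.
C (staggered): NH2(0°)/I(300°) gauche 0.7; CH2Cl(120°)/OCH3(180°) gauche 0.9; Et(240°)/OCH3(180°) gauche 1.0; Et(240°)/I(300°) gauche 1.0 → 3.6 kcal/mol.
A has the lowest total (3.4 kcal/mol).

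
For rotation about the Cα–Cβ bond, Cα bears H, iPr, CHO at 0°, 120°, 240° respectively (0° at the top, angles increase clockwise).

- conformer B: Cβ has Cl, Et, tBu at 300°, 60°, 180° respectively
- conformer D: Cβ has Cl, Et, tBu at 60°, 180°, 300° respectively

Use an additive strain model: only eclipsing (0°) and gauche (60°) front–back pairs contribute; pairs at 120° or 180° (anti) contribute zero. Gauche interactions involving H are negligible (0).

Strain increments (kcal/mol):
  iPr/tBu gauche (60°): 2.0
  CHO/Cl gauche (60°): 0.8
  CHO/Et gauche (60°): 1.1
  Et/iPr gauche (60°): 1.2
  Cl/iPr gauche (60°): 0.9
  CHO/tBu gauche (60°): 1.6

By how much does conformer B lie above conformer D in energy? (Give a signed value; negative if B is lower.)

+0.8 kcal/mol

B (staggered): iPr(120°)/Et(60°) gauche 1.2; iPr(120°)/tBu(180°) gauche 2.0; CHO(240°)/Cl(300°) gauche 0.8; CHO(240°)/tBu(180°) gauche 1.6 → 5.6 kcal/mol.
D (staggered): iPr(120°)/Cl(60°) gauche 0.9; iPr(120°)/Et(180°) gauche 1.2; CHO(240°)/Et(180°) gauche 1.1; CHO(240°)/tBu(300°) gauche 1.6 → 4.8 kcal/mol.
E(B) − E(D) = 5.6 − 4.8 = +0.8 kcal/mol.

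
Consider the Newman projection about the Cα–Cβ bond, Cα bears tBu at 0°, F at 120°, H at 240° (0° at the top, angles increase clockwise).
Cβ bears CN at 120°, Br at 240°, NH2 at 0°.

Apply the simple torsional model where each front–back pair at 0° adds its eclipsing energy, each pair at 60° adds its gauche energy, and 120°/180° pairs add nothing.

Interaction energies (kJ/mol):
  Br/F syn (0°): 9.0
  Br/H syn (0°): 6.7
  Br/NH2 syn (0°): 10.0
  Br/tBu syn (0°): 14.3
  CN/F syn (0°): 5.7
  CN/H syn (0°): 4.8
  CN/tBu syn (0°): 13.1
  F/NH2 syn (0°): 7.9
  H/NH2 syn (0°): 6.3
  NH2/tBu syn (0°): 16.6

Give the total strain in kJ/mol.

29.0 kJ/mol

This conformer (eclipsed): tBu(0°)/NH2(0°) eclipsed 16.6; F(120°)/CN(120°) eclipsed 5.7; H(240°)/Br(240°) eclipsed 6.7 → 29.0 kJ/mol.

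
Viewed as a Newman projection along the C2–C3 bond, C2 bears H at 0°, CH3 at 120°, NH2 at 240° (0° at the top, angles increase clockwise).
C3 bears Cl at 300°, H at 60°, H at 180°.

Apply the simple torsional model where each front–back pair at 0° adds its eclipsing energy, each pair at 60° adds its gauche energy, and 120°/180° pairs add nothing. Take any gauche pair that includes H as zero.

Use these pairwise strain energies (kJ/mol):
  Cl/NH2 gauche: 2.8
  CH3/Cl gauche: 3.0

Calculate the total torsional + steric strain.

2.8 kJ/mol

This conformer (staggered): NH2(240°)/Cl(300°) gauche 2.8 → 2.8 kJ/mol.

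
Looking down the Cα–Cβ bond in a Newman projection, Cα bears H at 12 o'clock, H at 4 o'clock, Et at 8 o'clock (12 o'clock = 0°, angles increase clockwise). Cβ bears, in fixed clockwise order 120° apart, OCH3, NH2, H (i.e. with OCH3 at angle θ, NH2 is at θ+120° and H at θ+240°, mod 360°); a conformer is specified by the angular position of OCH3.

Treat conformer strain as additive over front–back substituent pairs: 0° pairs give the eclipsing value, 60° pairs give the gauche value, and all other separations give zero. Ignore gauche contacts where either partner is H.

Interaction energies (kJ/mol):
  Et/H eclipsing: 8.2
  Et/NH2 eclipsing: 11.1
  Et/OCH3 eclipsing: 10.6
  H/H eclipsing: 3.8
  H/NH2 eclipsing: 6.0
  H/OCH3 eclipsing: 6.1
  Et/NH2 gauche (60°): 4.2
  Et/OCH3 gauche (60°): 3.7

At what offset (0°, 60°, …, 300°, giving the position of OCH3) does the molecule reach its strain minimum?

300°

OCH3 at 0° (eclipsed): H–OCH3 eclipsed, H–NH2 eclipsed, Et–H eclipsed; 6.1 + 6.0 + 8.2 = 20.3 kJ/mol.
OCH3 at 60° (staggered): Et–NH2 gauche; 4.2 = 4.2 kJ/mol.
OCH3 at 120° (eclipsed): H–H eclipsed, H–OCH3 eclipsed, Et–NH2 eclipsed; 3.8 + 6.1 + 11.1 = 21.0 kJ/mol.
OCH3 at 180° (staggered): Et–OCH3 gauche, Et–NH2 gauche; 3.7 + 4.2 = 7.9 kJ/mol.
OCH3 at 240° (eclipsed): H–NH2 eclipsed, H–H eclipsed, Et–OCH3 eclipsed; 6.0 + 3.8 + 10.6 = 20.4 kJ/mol.
OCH3 at 300° (staggered): Et–OCH3 gauche; 3.7 = 3.7 kJ/mol.
The minimum (3.7 kJ/mol) occurs with OCH3 at 300°.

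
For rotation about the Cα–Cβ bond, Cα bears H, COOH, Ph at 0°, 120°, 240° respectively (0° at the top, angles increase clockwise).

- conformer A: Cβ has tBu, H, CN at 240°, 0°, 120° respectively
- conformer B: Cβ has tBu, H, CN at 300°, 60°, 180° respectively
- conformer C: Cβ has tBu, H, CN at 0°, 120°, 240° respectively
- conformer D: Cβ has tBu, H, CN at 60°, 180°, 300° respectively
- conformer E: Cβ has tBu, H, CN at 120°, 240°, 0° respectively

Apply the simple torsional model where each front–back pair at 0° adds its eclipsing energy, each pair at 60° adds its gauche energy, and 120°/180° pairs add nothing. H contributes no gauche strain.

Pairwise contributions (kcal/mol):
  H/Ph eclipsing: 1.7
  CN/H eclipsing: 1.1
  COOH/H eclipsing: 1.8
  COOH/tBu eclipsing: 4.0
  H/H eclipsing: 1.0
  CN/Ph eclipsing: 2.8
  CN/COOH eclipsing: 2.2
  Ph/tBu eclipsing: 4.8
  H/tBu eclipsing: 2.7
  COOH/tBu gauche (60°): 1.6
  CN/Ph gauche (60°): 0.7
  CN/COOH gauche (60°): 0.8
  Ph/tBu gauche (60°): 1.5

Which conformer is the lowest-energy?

A (eclipsed): H–H eclipsed, COOH–CN eclipsed, Ph–tBu eclipsed; 1.0 + 2.2 + 4.8 = 8.0 kcal/mol.
B (staggered): COOH–CN gauche, Ph–tBu gauche, Ph–CN gauche; 0.8 + 1.5 + 0.7 = 3.0 kcal/mol.
C (eclipsed): H–tBu eclipsed, COOH–H eclipsed, Ph–CN eclipsed; 2.7 + 1.8 + 2.8 = 7.3 kcal/mol.
D (staggered): COOH–tBu gauche, Ph–CN gauche; 1.6 + 0.7 = 2.3 kcal/mol.
E (eclipsed): H–CN eclipsed, COOH–tBu eclipsed, Ph–H eclipsed; 1.1 + 4.0 + 1.7 = 6.8 kcal/mol.
D has the lowest total (2.3 kcal/mol).

D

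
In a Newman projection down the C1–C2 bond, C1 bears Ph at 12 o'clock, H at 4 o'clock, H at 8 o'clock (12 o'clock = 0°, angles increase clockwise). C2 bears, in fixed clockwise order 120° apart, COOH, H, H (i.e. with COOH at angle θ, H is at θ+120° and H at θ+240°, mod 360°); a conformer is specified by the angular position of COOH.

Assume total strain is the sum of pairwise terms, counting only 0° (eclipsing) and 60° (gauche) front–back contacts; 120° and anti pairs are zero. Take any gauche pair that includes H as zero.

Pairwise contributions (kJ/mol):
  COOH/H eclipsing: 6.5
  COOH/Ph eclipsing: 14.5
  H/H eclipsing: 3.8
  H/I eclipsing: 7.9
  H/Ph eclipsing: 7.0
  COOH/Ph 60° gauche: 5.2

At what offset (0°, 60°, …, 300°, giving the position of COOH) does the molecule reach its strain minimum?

180°

COOH at 0° (eclipsed): Ph–COOH eclipsed, H–H eclipsed, H–H eclipsed; 14.5 + 3.8 + 3.8 = 22.1 kJ/mol.
COOH at 60° (staggered): Ph–COOH gauche; 5.2 = 5.2 kJ/mol.
COOH at 120° (eclipsed): Ph–H eclipsed, H–COOH eclipsed, H–H eclipsed; 7.0 + 6.5 + 3.8 = 17.3 kJ/mol.
COOH at 180° (staggered): no non-H gauche contacts → 0.0 kJ/mol.
COOH at 240° (eclipsed): Ph–H eclipsed, H–H eclipsed, H–COOH eclipsed; 7.0 + 3.8 + 6.5 = 17.3 kJ/mol.
COOH at 300° (staggered): Ph–COOH gauche; 5.2 = 5.2 kJ/mol.
The minimum (0.0 kJ/mol) occurs with COOH at 180°.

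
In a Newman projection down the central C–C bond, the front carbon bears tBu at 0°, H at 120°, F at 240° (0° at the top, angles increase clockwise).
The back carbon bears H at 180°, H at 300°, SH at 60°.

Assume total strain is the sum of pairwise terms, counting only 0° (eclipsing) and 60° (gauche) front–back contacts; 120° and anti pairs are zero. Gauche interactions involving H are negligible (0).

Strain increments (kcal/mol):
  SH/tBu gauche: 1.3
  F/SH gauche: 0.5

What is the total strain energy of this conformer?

1.3 kcal/mol

This conformer (staggered): tBu(0°)/SH(60°) gauche 1.3 → 1.3 kcal/mol.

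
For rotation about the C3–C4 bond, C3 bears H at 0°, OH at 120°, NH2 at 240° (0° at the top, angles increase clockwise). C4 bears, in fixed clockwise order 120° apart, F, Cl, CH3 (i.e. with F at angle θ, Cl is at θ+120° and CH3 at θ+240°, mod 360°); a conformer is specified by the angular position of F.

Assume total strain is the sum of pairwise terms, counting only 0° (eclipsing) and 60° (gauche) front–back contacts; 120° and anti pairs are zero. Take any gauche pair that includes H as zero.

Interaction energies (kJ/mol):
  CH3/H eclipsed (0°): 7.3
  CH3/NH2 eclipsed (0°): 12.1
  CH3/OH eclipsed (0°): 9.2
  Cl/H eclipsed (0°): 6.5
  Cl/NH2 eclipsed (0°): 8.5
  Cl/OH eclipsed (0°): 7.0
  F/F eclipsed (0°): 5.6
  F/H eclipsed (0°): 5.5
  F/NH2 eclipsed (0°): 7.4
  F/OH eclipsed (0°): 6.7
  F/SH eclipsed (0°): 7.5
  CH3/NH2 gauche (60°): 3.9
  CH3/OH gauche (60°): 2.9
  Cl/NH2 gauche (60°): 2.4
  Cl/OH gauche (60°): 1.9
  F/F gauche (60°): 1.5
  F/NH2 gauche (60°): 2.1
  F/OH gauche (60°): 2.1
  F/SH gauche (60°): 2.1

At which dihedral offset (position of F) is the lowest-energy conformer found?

F at 0° (eclipsed): H(0°)/F(0°) eclipsed 5.5; OH(120°)/Cl(120°) eclipsed 7.0; NH2(240°)/CH3(240°) eclipsed 12.1 → 24.6 kJ/mol.
F at 60° (staggered): OH(120°)/F(60°) gauche 2.1; OH(120°)/Cl(180°) gauche 1.9; NH2(240°)/Cl(180°) gauche 2.4; NH2(240°)/CH3(300°) gauche 3.9 → 10.3 kJ/mol.
F at 120° (eclipsed): H(0°)/CH3(0°) eclipsed 7.3; OH(120°)/F(120°) eclipsed 6.7; NH2(240°)/Cl(240°) eclipsed 8.5 → 22.5 kJ/mol.
F at 180° (staggered): OH(120°)/F(180°) gauche 2.1; OH(120°)/CH3(60°) gauche 2.9; NH2(240°)/F(180°) gauche 2.1; NH2(240°)/Cl(300°) gauche 2.4 → 9.5 kJ/mol.
F at 240° (eclipsed): H(0°)/Cl(0°) eclipsed 6.5; OH(120°)/CH3(120°) eclipsed 9.2; NH2(240°)/F(240°) eclipsed 7.4 → 23.1 kJ/mol.
F at 300° (staggered): OH(120°)/Cl(60°) gauche 1.9; OH(120°)/CH3(180°) gauche 2.9; NH2(240°)/F(300°) gauche 2.1; NH2(240°)/CH3(180°) gauche 3.9 → 10.8 kJ/mol.
The minimum (9.5 kJ/mol) occurs with F at 180°.

180°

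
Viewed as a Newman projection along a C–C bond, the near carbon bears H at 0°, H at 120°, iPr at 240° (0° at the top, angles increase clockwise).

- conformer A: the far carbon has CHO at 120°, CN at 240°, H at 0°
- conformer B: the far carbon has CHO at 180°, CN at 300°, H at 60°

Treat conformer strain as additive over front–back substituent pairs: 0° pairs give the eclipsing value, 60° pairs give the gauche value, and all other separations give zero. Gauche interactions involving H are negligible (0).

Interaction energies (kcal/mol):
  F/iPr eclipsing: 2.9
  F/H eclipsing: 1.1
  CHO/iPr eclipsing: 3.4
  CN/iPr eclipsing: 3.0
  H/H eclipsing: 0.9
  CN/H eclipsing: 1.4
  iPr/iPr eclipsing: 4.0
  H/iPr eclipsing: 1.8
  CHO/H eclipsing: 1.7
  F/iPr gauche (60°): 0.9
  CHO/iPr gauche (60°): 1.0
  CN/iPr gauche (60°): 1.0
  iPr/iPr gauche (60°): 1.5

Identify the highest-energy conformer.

A is eclipsed. H at 0° is eclipsed with H at 0° (0.9); H at 120° is eclipsed with CHO at 120° (1.7); iPr at 240° is eclipsed with CN at 240° (3.0). Total 5.6 kcal/mol.
B is staggered. iPr at 240° is gauche with CHO at 180° (1.0); iPr at 240° is gauche with CN at 300° (1.0). Total 2.0 kcal/mol.
A has the highest total (5.6 kcal/mol).

A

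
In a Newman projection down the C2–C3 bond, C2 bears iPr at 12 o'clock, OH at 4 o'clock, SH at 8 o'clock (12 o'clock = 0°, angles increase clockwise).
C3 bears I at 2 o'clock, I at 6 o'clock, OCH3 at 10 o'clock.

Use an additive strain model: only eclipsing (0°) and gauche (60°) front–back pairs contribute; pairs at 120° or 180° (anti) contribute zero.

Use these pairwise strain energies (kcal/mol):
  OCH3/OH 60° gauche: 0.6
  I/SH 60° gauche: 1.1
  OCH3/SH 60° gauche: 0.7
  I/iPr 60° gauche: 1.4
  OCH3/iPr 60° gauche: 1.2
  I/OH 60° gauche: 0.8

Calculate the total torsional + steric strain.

This conformer (staggered): iPr–I gauche, iPr–OCH3 gauche, OH–I gauche, OH–I gauche, SH–I gauche, SH–OCH3 gauche; 1.4 + 1.2 + 0.8 + 0.8 + 1.1 + 0.7 = 6.0 kcal/mol.

6.0 kcal/mol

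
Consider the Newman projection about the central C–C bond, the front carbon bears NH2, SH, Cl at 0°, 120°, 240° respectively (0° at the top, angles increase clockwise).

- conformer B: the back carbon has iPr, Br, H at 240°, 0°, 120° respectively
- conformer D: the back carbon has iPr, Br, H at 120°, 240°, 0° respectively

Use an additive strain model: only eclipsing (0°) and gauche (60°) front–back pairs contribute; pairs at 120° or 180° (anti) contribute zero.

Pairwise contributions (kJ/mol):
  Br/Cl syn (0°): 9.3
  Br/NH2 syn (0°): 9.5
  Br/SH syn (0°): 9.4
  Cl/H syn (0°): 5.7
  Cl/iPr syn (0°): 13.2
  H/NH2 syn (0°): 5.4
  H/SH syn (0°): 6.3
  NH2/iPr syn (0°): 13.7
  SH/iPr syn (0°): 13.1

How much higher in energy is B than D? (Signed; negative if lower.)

+1.2 kJ/mol

B (eclipsed): NH2–Br eclipsed, SH–H eclipsed, Cl–iPr eclipsed; 9.5 + 6.3 + 13.2 = 29.0 kJ/mol.
D (eclipsed): NH2–H eclipsed, SH–iPr eclipsed, Cl–Br eclipsed; 5.4 + 13.1 + 9.3 = 27.8 kJ/mol.
E(B) − E(D) = 29.0 − 27.8 = +1.2 kJ/mol.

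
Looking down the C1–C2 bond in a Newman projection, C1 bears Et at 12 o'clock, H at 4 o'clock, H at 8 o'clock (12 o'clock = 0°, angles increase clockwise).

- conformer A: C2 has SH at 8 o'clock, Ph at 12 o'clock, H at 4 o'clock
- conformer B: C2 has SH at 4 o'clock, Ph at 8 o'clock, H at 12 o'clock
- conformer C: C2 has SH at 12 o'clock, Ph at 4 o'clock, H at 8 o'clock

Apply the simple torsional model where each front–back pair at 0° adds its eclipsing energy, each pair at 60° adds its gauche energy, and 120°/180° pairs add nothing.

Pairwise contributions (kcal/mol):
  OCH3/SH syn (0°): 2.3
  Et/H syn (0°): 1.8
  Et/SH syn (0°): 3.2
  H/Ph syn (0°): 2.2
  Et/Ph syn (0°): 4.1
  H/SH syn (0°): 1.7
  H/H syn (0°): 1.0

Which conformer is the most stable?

A (eclipsed): Et–Ph eclipsed, H–H eclipsed, H–SH eclipsed; 4.1 + 1.0 + 1.7 = 6.8 kcal/mol.
B (eclipsed): Et–H eclipsed, H–SH eclipsed, H–Ph eclipsed; 1.8 + 1.7 + 2.2 = 5.7 kcal/mol.
C (eclipsed): Et–SH eclipsed, H–Ph eclipsed, H–H eclipsed; 3.2 + 2.2 + 1.0 = 6.4 kcal/mol.
B has the lowest total (5.7 kcal/mol).

B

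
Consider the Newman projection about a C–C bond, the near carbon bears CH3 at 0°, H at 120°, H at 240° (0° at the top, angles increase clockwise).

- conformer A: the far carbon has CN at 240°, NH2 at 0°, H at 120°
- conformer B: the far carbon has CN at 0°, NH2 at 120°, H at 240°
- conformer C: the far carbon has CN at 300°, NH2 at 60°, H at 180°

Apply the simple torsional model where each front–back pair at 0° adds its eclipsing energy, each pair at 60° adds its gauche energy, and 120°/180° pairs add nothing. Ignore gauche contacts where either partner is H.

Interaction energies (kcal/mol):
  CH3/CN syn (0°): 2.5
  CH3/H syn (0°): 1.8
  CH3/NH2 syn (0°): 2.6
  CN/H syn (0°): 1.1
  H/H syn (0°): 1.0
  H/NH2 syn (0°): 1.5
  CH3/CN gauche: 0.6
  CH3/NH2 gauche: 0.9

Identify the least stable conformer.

B

A (eclipsed): CH3(0°)/NH2(0°) eclipsed 2.6; H(120°)/H(120°) eclipsed 1.0; H(240°)/CN(240°) eclipsed 1.1 → 4.7 kcal/mol.
B (eclipsed): CH3(0°)/CN(0°) eclipsed 2.5; H(120°)/NH2(120°) eclipsed 1.5; H(240°)/H(240°) eclipsed 1.0 → 5.0 kcal/mol.
C (staggered): CH3(0°)/CN(300°) gauche 0.6; CH3(0°)/NH2(60°) gauche 0.9 → 1.5 kcal/mol.
B has the highest total (5.0 kcal/mol).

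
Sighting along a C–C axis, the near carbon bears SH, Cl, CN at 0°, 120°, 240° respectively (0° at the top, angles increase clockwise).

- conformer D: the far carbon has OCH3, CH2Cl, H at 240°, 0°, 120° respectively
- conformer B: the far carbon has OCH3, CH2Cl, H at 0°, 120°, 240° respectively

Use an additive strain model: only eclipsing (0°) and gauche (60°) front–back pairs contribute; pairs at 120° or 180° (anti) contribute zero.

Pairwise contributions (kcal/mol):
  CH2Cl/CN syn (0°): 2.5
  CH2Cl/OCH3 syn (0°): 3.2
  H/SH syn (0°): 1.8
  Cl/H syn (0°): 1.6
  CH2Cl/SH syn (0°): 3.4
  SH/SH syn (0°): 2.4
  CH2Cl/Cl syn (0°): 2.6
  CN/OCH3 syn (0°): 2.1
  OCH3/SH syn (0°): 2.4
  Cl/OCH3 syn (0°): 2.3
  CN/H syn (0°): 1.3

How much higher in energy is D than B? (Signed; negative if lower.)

+0.8 kcal/mol

D (eclipsed): SH(0°)/CH2Cl(0°) eclipsed 3.4; Cl(120°)/H(120°) eclipsed 1.6; CN(240°)/OCH3(240°) eclipsed 2.1 → 7.1 kcal/mol.
B (eclipsed): SH(0°)/OCH3(0°) eclipsed 2.4; Cl(120°)/CH2Cl(120°) eclipsed 2.6; CN(240°)/H(240°) eclipsed 1.3 → 6.3 kcal/mol.
E(D) − E(B) = 7.1 − 6.3 = +0.8 kcal/mol.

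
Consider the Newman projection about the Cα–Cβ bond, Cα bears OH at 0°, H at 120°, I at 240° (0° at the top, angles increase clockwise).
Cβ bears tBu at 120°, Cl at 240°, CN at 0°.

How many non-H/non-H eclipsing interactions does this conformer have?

2

Non-H eclipsing pairs: OH(0°)/CN(0°); I(240°)/Cl(240°) — 2 interactions.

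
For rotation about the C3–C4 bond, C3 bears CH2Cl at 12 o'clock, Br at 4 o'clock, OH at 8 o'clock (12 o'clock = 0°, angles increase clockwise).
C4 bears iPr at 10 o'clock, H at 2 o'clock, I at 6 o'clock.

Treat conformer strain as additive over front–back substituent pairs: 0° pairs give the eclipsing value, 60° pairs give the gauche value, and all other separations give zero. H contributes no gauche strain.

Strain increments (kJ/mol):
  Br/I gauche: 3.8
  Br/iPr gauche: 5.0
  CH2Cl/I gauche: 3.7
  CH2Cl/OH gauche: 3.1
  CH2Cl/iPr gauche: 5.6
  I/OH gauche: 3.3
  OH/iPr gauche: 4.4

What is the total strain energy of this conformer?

This conformer (staggered): CH2Cl–iPr gauche, Br–I gauche, OH–iPr gauche, OH–I gauche; 5.6 + 3.8 + 4.4 + 3.3 = 17.1 kJ/mol.

17.1 kJ/mol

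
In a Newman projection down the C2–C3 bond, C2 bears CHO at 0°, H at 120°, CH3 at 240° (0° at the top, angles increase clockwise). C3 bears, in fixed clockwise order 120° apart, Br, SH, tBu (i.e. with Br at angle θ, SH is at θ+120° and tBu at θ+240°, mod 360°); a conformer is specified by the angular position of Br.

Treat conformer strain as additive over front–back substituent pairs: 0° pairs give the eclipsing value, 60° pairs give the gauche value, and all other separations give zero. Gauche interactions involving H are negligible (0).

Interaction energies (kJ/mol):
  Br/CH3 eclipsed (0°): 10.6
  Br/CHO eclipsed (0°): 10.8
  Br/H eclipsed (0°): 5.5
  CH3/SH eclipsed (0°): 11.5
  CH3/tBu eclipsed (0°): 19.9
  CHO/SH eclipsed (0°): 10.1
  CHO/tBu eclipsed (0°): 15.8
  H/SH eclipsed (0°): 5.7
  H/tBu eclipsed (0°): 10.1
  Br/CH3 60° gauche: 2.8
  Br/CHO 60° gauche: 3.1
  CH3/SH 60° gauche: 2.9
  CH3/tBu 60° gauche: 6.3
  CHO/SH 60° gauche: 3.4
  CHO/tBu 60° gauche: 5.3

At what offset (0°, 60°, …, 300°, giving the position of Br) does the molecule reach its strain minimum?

180°

Br at 0° (eclipsed): CHO–Br eclipsed, H–SH eclipsed, CH3–tBu eclipsed; 10.8 + 5.7 + 19.9 = 36.4 kJ/mol.
Br at 60° (staggered): CHO–Br gauche, CHO–tBu gauche, CH3–SH gauche, CH3–tBu gauche; 3.1 + 5.3 + 2.9 + 6.3 = 17.6 kJ/mol.
Br at 120° (eclipsed): CHO–tBu eclipsed, H–Br eclipsed, CH3–SH eclipsed; 15.8 + 5.5 + 11.5 = 32.8 kJ/mol.
Br at 180° (staggered): CHO–SH gauche, CHO–tBu gauche, CH3–Br gauche, CH3–SH gauche; 3.4 + 5.3 + 2.8 + 2.9 = 14.4 kJ/mol.
Br at 240° (eclipsed): CHO–SH eclipsed, H–tBu eclipsed, CH3–Br eclipsed; 10.1 + 10.1 + 10.6 = 30.8 kJ/mol.
Br at 300° (staggered): CHO–Br gauche, CHO–SH gauche, CH3–Br gauche, CH3–tBu gauche; 3.1 + 3.4 + 2.8 + 6.3 = 15.6 kJ/mol.
The minimum (14.4 kJ/mol) occurs with Br at 180°.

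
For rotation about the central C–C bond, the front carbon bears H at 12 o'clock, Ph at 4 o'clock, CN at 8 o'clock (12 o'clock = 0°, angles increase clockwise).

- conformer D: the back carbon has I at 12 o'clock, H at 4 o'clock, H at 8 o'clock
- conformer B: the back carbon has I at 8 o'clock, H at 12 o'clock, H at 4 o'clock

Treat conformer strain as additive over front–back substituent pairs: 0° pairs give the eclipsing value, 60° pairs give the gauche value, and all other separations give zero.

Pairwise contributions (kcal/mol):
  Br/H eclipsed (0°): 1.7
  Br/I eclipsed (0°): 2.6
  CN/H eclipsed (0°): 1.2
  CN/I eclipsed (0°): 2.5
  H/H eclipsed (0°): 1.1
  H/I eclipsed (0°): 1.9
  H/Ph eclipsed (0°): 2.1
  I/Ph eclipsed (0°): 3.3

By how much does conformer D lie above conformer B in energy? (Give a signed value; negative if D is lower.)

D is eclipsed. H at 0° is eclipsed with I at 0° (1.9); Ph at 120° is eclipsed with H at 120° (2.1); CN at 240° is eclipsed with H at 240° (1.2). Total 5.2 kcal/mol.
B is eclipsed. H at 0° is eclipsed with H at 0° (1.1); Ph at 120° is eclipsed with H at 120° (2.1); CN at 240° is eclipsed with I at 240° (2.5). Total 5.7 kcal/mol.
E(D) − E(B) = 5.2 − 5.7 = -0.5 kcal/mol.

-0.5 kcal/mol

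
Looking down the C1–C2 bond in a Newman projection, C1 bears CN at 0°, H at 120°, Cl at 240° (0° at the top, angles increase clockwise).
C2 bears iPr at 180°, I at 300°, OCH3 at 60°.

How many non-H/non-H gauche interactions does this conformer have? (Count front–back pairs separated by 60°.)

4

Non-H gauche pairs: CN(0°)/I(300°); CN(0°)/OCH3(60°); Cl(240°)/iPr(180°); Cl(240°)/I(300°) — 4 interactions.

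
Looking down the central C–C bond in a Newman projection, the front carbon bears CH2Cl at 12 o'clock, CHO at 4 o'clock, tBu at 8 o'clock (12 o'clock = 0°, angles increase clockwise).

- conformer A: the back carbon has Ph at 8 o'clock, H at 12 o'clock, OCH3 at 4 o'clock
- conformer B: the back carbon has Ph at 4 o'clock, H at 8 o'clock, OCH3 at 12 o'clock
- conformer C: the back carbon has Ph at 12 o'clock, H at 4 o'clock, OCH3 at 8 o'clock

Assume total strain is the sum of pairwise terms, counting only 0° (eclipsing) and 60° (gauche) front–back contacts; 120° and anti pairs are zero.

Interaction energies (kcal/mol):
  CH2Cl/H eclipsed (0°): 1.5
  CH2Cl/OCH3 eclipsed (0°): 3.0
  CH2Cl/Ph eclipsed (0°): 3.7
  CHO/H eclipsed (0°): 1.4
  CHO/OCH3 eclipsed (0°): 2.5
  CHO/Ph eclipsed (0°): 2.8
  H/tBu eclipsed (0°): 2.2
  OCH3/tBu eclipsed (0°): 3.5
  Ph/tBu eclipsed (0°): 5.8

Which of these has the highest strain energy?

A is eclipsed. CH2Cl at 0° is eclipsed with H at 0° (1.5); CHO at 120° is eclipsed with OCH3 at 120° (2.5); tBu at 240° is eclipsed with Ph at 240° (5.8). Total 9.8 kcal/mol.
B is eclipsed. CH2Cl at 0° is eclipsed with OCH3 at 0° (3.0); CHO at 120° is eclipsed with Ph at 120° (2.8); tBu at 240° is eclipsed with H at 240° (2.2). Total 8.0 kcal/mol.
C is eclipsed. CH2Cl at 0° is eclipsed with Ph at 0° (3.7); CHO at 120° is eclipsed with H at 120° (1.4); tBu at 240° is eclipsed with OCH3 at 240° (3.5). Total 8.6 kcal/mol.
A has the highest total (9.8 kcal/mol).

A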